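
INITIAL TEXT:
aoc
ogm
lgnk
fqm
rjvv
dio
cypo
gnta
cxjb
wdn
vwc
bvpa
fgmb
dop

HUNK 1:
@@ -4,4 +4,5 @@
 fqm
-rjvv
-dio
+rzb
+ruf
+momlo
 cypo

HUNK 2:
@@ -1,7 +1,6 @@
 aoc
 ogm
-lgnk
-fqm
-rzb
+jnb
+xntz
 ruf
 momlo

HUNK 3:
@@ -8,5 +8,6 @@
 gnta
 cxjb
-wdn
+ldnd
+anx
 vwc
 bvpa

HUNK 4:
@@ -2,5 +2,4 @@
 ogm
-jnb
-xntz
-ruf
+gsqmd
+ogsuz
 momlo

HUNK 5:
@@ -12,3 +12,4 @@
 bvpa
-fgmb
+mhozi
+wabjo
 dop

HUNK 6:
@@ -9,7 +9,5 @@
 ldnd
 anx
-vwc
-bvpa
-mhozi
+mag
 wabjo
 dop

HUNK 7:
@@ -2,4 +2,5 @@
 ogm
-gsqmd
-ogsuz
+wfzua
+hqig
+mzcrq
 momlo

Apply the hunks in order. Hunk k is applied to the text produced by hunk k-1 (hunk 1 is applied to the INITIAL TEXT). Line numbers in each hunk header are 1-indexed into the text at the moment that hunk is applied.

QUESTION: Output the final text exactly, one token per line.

Answer: aoc
ogm
wfzua
hqig
mzcrq
momlo
cypo
gnta
cxjb
ldnd
anx
mag
wabjo
dop

Derivation:
Hunk 1: at line 4 remove [rjvv,dio] add [rzb,ruf,momlo] -> 15 lines: aoc ogm lgnk fqm rzb ruf momlo cypo gnta cxjb wdn vwc bvpa fgmb dop
Hunk 2: at line 1 remove [lgnk,fqm,rzb] add [jnb,xntz] -> 14 lines: aoc ogm jnb xntz ruf momlo cypo gnta cxjb wdn vwc bvpa fgmb dop
Hunk 3: at line 8 remove [wdn] add [ldnd,anx] -> 15 lines: aoc ogm jnb xntz ruf momlo cypo gnta cxjb ldnd anx vwc bvpa fgmb dop
Hunk 4: at line 2 remove [jnb,xntz,ruf] add [gsqmd,ogsuz] -> 14 lines: aoc ogm gsqmd ogsuz momlo cypo gnta cxjb ldnd anx vwc bvpa fgmb dop
Hunk 5: at line 12 remove [fgmb] add [mhozi,wabjo] -> 15 lines: aoc ogm gsqmd ogsuz momlo cypo gnta cxjb ldnd anx vwc bvpa mhozi wabjo dop
Hunk 6: at line 9 remove [vwc,bvpa,mhozi] add [mag] -> 13 lines: aoc ogm gsqmd ogsuz momlo cypo gnta cxjb ldnd anx mag wabjo dop
Hunk 7: at line 2 remove [gsqmd,ogsuz] add [wfzua,hqig,mzcrq] -> 14 lines: aoc ogm wfzua hqig mzcrq momlo cypo gnta cxjb ldnd anx mag wabjo dop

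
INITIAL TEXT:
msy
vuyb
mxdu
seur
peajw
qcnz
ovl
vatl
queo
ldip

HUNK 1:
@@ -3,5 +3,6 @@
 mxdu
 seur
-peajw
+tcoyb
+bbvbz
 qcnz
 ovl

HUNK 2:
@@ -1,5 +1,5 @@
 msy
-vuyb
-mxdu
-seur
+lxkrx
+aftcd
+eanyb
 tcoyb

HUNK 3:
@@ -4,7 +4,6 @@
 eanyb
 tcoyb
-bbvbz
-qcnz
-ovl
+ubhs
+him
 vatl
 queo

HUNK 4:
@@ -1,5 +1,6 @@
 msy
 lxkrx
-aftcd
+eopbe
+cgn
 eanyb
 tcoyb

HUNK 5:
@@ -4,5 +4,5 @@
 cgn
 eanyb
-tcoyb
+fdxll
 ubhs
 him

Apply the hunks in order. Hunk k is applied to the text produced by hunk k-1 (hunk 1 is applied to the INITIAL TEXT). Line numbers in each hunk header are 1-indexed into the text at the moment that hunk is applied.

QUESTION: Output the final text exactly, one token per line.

Answer: msy
lxkrx
eopbe
cgn
eanyb
fdxll
ubhs
him
vatl
queo
ldip

Derivation:
Hunk 1: at line 3 remove [peajw] add [tcoyb,bbvbz] -> 11 lines: msy vuyb mxdu seur tcoyb bbvbz qcnz ovl vatl queo ldip
Hunk 2: at line 1 remove [vuyb,mxdu,seur] add [lxkrx,aftcd,eanyb] -> 11 lines: msy lxkrx aftcd eanyb tcoyb bbvbz qcnz ovl vatl queo ldip
Hunk 3: at line 4 remove [bbvbz,qcnz,ovl] add [ubhs,him] -> 10 lines: msy lxkrx aftcd eanyb tcoyb ubhs him vatl queo ldip
Hunk 4: at line 1 remove [aftcd] add [eopbe,cgn] -> 11 lines: msy lxkrx eopbe cgn eanyb tcoyb ubhs him vatl queo ldip
Hunk 5: at line 4 remove [tcoyb] add [fdxll] -> 11 lines: msy lxkrx eopbe cgn eanyb fdxll ubhs him vatl queo ldip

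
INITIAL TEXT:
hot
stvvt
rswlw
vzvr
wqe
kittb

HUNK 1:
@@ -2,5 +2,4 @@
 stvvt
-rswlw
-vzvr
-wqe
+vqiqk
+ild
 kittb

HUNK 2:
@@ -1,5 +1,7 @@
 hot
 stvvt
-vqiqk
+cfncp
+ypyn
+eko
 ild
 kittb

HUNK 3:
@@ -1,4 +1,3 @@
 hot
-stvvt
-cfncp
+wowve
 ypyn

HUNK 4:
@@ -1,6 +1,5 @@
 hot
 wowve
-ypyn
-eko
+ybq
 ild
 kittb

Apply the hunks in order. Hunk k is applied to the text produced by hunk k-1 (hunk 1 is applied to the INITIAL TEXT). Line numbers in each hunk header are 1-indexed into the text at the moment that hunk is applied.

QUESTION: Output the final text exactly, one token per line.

Answer: hot
wowve
ybq
ild
kittb

Derivation:
Hunk 1: at line 2 remove [rswlw,vzvr,wqe] add [vqiqk,ild] -> 5 lines: hot stvvt vqiqk ild kittb
Hunk 2: at line 1 remove [vqiqk] add [cfncp,ypyn,eko] -> 7 lines: hot stvvt cfncp ypyn eko ild kittb
Hunk 3: at line 1 remove [stvvt,cfncp] add [wowve] -> 6 lines: hot wowve ypyn eko ild kittb
Hunk 4: at line 1 remove [ypyn,eko] add [ybq] -> 5 lines: hot wowve ybq ild kittb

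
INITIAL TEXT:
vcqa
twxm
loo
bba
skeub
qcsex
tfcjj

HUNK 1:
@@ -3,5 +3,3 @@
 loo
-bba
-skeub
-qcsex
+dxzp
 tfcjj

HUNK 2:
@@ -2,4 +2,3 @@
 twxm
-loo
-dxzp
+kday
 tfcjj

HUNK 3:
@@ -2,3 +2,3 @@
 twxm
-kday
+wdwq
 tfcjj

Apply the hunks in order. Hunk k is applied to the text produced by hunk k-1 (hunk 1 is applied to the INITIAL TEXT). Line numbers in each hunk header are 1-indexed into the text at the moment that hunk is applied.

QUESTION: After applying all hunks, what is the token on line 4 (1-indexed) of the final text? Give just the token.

Hunk 1: at line 3 remove [bba,skeub,qcsex] add [dxzp] -> 5 lines: vcqa twxm loo dxzp tfcjj
Hunk 2: at line 2 remove [loo,dxzp] add [kday] -> 4 lines: vcqa twxm kday tfcjj
Hunk 3: at line 2 remove [kday] add [wdwq] -> 4 lines: vcqa twxm wdwq tfcjj
Final line 4: tfcjj

Answer: tfcjj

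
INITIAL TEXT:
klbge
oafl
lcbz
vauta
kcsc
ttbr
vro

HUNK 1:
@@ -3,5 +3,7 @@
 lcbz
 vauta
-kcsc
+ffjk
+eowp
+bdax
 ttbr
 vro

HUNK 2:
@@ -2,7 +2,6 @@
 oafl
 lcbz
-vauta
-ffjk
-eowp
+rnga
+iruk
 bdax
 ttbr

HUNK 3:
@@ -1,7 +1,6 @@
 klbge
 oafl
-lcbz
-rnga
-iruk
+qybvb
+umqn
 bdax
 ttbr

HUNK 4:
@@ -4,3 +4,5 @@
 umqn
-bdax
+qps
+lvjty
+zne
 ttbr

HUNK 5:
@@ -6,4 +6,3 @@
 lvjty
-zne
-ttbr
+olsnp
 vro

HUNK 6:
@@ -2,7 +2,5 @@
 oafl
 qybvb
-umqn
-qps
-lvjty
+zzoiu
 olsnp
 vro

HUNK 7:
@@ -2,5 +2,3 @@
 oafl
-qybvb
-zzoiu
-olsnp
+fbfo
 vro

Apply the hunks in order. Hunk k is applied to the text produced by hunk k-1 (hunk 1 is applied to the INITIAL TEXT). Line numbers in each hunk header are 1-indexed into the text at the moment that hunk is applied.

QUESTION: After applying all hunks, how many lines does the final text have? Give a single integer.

Hunk 1: at line 3 remove [kcsc] add [ffjk,eowp,bdax] -> 9 lines: klbge oafl lcbz vauta ffjk eowp bdax ttbr vro
Hunk 2: at line 2 remove [vauta,ffjk,eowp] add [rnga,iruk] -> 8 lines: klbge oafl lcbz rnga iruk bdax ttbr vro
Hunk 3: at line 1 remove [lcbz,rnga,iruk] add [qybvb,umqn] -> 7 lines: klbge oafl qybvb umqn bdax ttbr vro
Hunk 4: at line 4 remove [bdax] add [qps,lvjty,zne] -> 9 lines: klbge oafl qybvb umqn qps lvjty zne ttbr vro
Hunk 5: at line 6 remove [zne,ttbr] add [olsnp] -> 8 lines: klbge oafl qybvb umqn qps lvjty olsnp vro
Hunk 6: at line 2 remove [umqn,qps,lvjty] add [zzoiu] -> 6 lines: klbge oafl qybvb zzoiu olsnp vro
Hunk 7: at line 2 remove [qybvb,zzoiu,olsnp] add [fbfo] -> 4 lines: klbge oafl fbfo vro
Final line count: 4

Answer: 4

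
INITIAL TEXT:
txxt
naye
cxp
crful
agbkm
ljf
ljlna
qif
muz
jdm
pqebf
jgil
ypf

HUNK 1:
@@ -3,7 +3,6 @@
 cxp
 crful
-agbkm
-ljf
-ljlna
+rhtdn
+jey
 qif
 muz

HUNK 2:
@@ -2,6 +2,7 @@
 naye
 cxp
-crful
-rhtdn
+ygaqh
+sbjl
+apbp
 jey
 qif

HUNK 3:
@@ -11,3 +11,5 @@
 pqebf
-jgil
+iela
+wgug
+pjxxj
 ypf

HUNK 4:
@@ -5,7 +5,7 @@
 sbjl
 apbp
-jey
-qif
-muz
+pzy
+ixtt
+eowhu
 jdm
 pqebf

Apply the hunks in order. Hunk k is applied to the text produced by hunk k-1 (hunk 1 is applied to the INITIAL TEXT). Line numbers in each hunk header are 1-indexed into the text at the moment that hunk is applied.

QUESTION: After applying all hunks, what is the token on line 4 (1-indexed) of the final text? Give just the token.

Answer: ygaqh

Derivation:
Hunk 1: at line 3 remove [agbkm,ljf,ljlna] add [rhtdn,jey] -> 12 lines: txxt naye cxp crful rhtdn jey qif muz jdm pqebf jgil ypf
Hunk 2: at line 2 remove [crful,rhtdn] add [ygaqh,sbjl,apbp] -> 13 lines: txxt naye cxp ygaqh sbjl apbp jey qif muz jdm pqebf jgil ypf
Hunk 3: at line 11 remove [jgil] add [iela,wgug,pjxxj] -> 15 lines: txxt naye cxp ygaqh sbjl apbp jey qif muz jdm pqebf iela wgug pjxxj ypf
Hunk 4: at line 5 remove [jey,qif,muz] add [pzy,ixtt,eowhu] -> 15 lines: txxt naye cxp ygaqh sbjl apbp pzy ixtt eowhu jdm pqebf iela wgug pjxxj ypf
Final line 4: ygaqh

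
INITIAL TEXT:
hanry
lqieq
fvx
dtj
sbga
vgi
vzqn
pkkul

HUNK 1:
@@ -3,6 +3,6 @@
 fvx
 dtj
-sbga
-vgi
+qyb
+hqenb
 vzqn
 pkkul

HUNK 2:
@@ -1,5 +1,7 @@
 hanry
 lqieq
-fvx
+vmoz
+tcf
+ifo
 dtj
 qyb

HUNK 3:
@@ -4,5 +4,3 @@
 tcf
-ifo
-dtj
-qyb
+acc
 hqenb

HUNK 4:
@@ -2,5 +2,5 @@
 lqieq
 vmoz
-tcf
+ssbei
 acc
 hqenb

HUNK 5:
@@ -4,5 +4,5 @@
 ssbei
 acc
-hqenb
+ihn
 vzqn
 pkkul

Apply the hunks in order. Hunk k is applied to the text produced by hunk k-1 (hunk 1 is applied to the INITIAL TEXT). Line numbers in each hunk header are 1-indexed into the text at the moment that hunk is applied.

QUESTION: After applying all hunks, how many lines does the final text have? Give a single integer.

Answer: 8

Derivation:
Hunk 1: at line 3 remove [sbga,vgi] add [qyb,hqenb] -> 8 lines: hanry lqieq fvx dtj qyb hqenb vzqn pkkul
Hunk 2: at line 1 remove [fvx] add [vmoz,tcf,ifo] -> 10 lines: hanry lqieq vmoz tcf ifo dtj qyb hqenb vzqn pkkul
Hunk 3: at line 4 remove [ifo,dtj,qyb] add [acc] -> 8 lines: hanry lqieq vmoz tcf acc hqenb vzqn pkkul
Hunk 4: at line 2 remove [tcf] add [ssbei] -> 8 lines: hanry lqieq vmoz ssbei acc hqenb vzqn pkkul
Hunk 5: at line 4 remove [hqenb] add [ihn] -> 8 lines: hanry lqieq vmoz ssbei acc ihn vzqn pkkul
Final line count: 8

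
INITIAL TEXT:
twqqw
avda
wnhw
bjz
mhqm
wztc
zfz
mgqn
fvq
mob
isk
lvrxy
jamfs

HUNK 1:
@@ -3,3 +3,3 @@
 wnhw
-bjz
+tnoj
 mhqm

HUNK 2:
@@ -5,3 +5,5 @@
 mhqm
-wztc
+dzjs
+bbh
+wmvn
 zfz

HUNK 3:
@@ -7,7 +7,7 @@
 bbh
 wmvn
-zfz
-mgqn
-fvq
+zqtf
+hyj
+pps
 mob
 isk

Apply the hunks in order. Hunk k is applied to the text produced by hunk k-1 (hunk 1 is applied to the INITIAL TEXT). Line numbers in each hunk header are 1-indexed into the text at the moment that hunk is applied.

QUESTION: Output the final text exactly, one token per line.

Answer: twqqw
avda
wnhw
tnoj
mhqm
dzjs
bbh
wmvn
zqtf
hyj
pps
mob
isk
lvrxy
jamfs

Derivation:
Hunk 1: at line 3 remove [bjz] add [tnoj] -> 13 lines: twqqw avda wnhw tnoj mhqm wztc zfz mgqn fvq mob isk lvrxy jamfs
Hunk 2: at line 5 remove [wztc] add [dzjs,bbh,wmvn] -> 15 lines: twqqw avda wnhw tnoj mhqm dzjs bbh wmvn zfz mgqn fvq mob isk lvrxy jamfs
Hunk 3: at line 7 remove [zfz,mgqn,fvq] add [zqtf,hyj,pps] -> 15 lines: twqqw avda wnhw tnoj mhqm dzjs bbh wmvn zqtf hyj pps mob isk lvrxy jamfs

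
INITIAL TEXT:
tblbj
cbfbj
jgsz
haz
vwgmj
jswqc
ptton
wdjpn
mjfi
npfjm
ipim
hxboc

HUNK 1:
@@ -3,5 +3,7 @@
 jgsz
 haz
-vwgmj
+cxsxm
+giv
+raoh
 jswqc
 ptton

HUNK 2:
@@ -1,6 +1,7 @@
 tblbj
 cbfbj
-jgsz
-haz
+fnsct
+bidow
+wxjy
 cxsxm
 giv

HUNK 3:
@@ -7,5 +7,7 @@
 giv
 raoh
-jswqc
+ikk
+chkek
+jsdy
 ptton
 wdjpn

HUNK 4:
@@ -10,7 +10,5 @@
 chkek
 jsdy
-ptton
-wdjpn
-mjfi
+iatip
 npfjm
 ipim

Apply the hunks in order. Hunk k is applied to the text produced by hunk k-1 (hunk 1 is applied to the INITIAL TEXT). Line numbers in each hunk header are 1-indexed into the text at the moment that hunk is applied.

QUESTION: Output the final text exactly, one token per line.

Hunk 1: at line 3 remove [vwgmj] add [cxsxm,giv,raoh] -> 14 lines: tblbj cbfbj jgsz haz cxsxm giv raoh jswqc ptton wdjpn mjfi npfjm ipim hxboc
Hunk 2: at line 1 remove [jgsz,haz] add [fnsct,bidow,wxjy] -> 15 lines: tblbj cbfbj fnsct bidow wxjy cxsxm giv raoh jswqc ptton wdjpn mjfi npfjm ipim hxboc
Hunk 3: at line 7 remove [jswqc] add [ikk,chkek,jsdy] -> 17 lines: tblbj cbfbj fnsct bidow wxjy cxsxm giv raoh ikk chkek jsdy ptton wdjpn mjfi npfjm ipim hxboc
Hunk 4: at line 10 remove [ptton,wdjpn,mjfi] add [iatip] -> 15 lines: tblbj cbfbj fnsct bidow wxjy cxsxm giv raoh ikk chkek jsdy iatip npfjm ipim hxboc

Answer: tblbj
cbfbj
fnsct
bidow
wxjy
cxsxm
giv
raoh
ikk
chkek
jsdy
iatip
npfjm
ipim
hxboc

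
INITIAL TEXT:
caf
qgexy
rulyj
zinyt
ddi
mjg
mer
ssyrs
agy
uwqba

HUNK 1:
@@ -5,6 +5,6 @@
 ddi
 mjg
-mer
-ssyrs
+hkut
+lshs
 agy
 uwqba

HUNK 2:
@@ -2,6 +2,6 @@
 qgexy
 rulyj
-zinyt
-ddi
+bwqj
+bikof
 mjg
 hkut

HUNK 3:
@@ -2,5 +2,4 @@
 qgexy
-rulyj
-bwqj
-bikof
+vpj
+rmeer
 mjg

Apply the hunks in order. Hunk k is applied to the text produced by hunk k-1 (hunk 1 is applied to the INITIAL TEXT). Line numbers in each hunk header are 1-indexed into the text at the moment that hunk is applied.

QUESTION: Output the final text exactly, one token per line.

Hunk 1: at line 5 remove [mer,ssyrs] add [hkut,lshs] -> 10 lines: caf qgexy rulyj zinyt ddi mjg hkut lshs agy uwqba
Hunk 2: at line 2 remove [zinyt,ddi] add [bwqj,bikof] -> 10 lines: caf qgexy rulyj bwqj bikof mjg hkut lshs agy uwqba
Hunk 3: at line 2 remove [rulyj,bwqj,bikof] add [vpj,rmeer] -> 9 lines: caf qgexy vpj rmeer mjg hkut lshs agy uwqba

Answer: caf
qgexy
vpj
rmeer
mjg
hkut
lshs
agy
uwqba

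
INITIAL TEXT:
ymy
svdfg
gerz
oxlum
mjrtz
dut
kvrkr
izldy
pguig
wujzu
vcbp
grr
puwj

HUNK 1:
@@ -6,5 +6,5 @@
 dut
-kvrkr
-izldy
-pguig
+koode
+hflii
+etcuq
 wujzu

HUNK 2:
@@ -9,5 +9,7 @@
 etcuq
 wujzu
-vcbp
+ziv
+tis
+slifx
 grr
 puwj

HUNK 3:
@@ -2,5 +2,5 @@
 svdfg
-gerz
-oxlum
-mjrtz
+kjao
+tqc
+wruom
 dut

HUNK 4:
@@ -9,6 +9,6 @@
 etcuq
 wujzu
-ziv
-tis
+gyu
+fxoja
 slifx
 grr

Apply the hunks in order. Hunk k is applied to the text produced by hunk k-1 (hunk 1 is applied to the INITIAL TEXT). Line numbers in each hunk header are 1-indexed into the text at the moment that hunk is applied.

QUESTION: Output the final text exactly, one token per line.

Answer: ymy
svdfg
kjao
tqc
wruom
dut
koode
hflii
etcuq
wujzu
gyu
fxoja
slifx
grr
puwj

Derivation:
Hunk 1: at line 6 remove [kvrkr,izldy,pguig] add [koode,hflii,etcuq] -> 13 lines: ymy svdfg gerz oxlum mjrtz dut koode hflii etcuq wujzu vcbp grr puwj
Hunk 2: at line 9 remove [vcbp] add [ziv,tis,slifx] -> 15 lines: ymy svdfg gerz oxlum mjrtz dut koode hflii etcuq wujzu ziv tis slifx grr puwj
Hunk 3: at line 2 remove [gerz,oxlum,mjrtz] add [kjao,tqc,wruom] -> 15 lines: ymy svdfg kjao tqc wruom dut koode hflii etcuq wujzu ziv tis slifx grr puwj
Hunk 4: at line 9 remove [ziv,tis] add [gyu,fxoja] -> 15 lines: ymy svdfg kjao tqc wruom dut koode hflii etcuq wujzu gyu fxoja slifx grr puwj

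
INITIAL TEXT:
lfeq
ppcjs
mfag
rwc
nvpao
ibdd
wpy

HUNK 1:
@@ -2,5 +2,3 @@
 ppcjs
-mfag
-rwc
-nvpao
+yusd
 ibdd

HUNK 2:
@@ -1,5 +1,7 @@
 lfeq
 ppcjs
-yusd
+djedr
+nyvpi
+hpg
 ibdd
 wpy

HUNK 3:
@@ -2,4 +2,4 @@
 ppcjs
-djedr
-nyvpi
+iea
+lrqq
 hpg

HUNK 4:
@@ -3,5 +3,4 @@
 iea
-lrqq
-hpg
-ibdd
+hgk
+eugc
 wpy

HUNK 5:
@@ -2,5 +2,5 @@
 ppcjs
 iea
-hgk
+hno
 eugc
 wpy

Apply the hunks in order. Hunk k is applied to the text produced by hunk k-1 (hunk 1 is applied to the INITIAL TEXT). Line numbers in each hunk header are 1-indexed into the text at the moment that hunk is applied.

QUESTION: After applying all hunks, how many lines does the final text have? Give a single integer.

Hunk 1: at line 2 remove [mfag,rwc,nvpao] add [yusd] -> 5 lines: lfeq ppcjs yusd ibdd wpy
Hunk 2: at line 1 remove [yusd] add [djedr,nyvpi,hpg] -> 7 lines: lfeq ppcjs djedr nyvpi hpg ibdd wpy
Hunk 3: at line 2 remove [djedr,nyvpi] add [iea,lrqq] -> 7 lines: lfeq ppcjs iea lrqq hpg ibdd wpy
Hunk 4: at line 3 remove [lrqq,hpg,ibdd] add [hgk,eugc] -> 6 lines: lfeq ppcjs iea hgk eugc wpy
Hunk 5: at line 2 remove [hgk] add [hno] -> 6 lines: lfeq ppcjs iea hno eugc wpy
Final line count: 6

Answer: 6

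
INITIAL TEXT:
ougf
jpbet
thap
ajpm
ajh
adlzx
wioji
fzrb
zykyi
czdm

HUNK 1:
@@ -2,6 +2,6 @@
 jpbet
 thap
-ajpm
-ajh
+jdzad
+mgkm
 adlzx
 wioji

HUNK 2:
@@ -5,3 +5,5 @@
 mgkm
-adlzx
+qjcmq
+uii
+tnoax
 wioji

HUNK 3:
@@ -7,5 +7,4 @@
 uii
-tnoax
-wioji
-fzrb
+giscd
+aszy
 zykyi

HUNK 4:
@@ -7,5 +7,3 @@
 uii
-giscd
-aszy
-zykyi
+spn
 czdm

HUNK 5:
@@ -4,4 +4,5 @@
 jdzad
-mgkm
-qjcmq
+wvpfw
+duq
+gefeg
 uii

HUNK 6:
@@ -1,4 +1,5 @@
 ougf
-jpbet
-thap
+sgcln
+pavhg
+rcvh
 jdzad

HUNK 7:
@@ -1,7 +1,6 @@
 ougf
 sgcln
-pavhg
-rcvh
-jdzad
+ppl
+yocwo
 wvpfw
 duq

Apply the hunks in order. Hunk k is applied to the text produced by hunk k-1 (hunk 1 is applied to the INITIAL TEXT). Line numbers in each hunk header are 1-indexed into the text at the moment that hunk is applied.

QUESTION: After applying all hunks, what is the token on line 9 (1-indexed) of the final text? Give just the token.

Answer: spn

Derivation:
Hunk 1: at line 2 remove [ajpm,ajh] add [jdzad,mgkm] -> 10 lines: ougf jpbet thap jdzad mgkm adlzx wioji fzrb zykyi czdm
Hunk 2: at line 5 remove [adlzx] add [qjcmq,uii,tnoax] -> 12 lines: ougf jpbet thap jdzad mgkm qjcmq uii tnoax wioji fzrb zykyi czdm
Hunk 3: at line 7 remove [tnoax,wioji,fzrb] add [giscd,aszy] -> 11 lines: ougf jpbet thap jdzad mgkm qjcmq uii giscd aszy zykyi czdm
Hunk 4: at line 7 remove [giscd,aszy,zykyi] add [spn] -> 9 lines: ougf jpbet thap jdzad mgkm qjcmq uii spn czdm
Hunk 5: at line 4 remove [mgkm,qjcmq] add [wvpfw,duq,gefeg] -> 10 lines: ougf jpbet thap jdzad wvpfw duq gefeg uii spn czdm
Hunk 6: at line 1 remove [jpbet,thap] add [sgcln,pavhg,rcvh] -> 11 lines: ougf sgcln pavhg rcvh jdzad wvpfw duq gefeg uii spn czdm
Hunk 7: at line 1 remove [pavhg,rcvh,jdzad] add [ppl,yocwo] -> 10 lines: ougf sgcln ppl yocwo wvpfw duq gefeg uii spn czdm
Final line 9: spn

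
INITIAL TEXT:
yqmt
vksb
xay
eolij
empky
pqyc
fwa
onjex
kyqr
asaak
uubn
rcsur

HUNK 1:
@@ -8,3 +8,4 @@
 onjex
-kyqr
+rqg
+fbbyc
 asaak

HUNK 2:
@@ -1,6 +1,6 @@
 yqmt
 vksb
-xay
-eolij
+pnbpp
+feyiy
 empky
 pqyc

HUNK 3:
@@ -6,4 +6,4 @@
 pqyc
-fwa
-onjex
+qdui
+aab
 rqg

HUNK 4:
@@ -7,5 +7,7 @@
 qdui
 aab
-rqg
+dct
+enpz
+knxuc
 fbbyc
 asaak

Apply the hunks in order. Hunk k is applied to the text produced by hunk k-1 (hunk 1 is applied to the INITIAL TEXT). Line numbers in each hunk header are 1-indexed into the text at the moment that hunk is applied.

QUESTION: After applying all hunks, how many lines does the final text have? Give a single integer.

Answer: 15

Derivation:
Hunk 1: at line 8 remove [kyqr] add [rqg,fbbyc] -> 13 lines: yqmt vksb xay eolij empky pqyc fwa onjex rqg fbbyc asaak uubn rcsur
Hunk 2: at line 1 remove [xay,eolij] add [pnbpp,feyiy] -> 13 lines: yqmt vksb pnbpp feyiy empky pqyc fwa onjex rqg fbbyc asaak uubn rcsur
Hunk 3: at line 6 remove [fwa,onjex] add [qdui,aab] -> 13 lines: yqmt vksb pnbpp feyiy empky pqyc qdui aab rqg fbbyc asaak uubn rcsur
Hunk 4: at line 7 remove [rqg] add [dct,enpz,knxuc] -> 15 lines: yqmt vksb pnbpp feyiy empky pqyc qdui aab dct enpz knxuc fbbyc asaak uubn rcsur
Final line count: 15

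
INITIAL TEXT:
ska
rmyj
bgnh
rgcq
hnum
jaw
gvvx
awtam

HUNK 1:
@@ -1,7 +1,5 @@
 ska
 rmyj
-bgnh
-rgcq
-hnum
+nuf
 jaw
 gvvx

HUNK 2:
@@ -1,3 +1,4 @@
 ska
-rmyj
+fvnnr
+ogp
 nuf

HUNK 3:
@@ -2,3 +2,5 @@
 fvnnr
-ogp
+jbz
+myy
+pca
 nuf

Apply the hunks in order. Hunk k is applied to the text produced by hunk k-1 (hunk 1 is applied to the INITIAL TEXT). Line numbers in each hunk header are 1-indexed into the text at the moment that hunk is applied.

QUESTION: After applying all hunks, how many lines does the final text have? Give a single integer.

Answer: 9

Derivation:
Hunk 1: at line 1 remove [bgnh,rgcq,hnum] add [nuf] -> 6 lines: ska rmyj nuf jaw gvvx awtam
Hunk 2: at line 1 remove [rmyj] add [fvnnr,ogp] -> 7 lines: ska fvnnr ogp nuf jaw gvvx awtam
Hunk 3: at line 2 remove [ogp] add [jbz,myy,pca] -> 9 lines: ska fvnnr jbz myy pca nuf jaw gvvx awtam
Final line count: 9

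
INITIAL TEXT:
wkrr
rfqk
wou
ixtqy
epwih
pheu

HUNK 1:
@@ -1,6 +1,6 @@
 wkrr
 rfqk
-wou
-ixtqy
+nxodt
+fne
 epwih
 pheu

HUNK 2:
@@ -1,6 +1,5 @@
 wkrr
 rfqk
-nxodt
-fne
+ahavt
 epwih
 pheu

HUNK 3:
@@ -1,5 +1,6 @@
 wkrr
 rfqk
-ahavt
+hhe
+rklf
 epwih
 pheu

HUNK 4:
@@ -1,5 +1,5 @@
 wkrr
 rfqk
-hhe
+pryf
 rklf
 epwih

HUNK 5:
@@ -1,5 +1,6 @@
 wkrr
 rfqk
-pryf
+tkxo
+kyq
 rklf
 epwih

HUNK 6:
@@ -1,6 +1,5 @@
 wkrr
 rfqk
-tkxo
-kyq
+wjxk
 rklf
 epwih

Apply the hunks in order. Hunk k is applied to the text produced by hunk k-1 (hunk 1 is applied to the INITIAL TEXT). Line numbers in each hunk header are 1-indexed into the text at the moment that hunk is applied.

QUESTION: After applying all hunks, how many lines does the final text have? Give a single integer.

Hunk 1: at line 1 remove [wou,ixtqy] add [nxodt,fne] -> 6 lines: wkrr rfqk nxodt fne epwih pheu
Hunk 2: at line 1 remove [nxodt,fne] add [ahavt] -> 5 lines: wkrr rfqk ahavt epwih pheu
Hunk 3: at line 1 remove [ahavt] add [hhe,rklf] -> 6 lines: wkrr rfqk hhe rklf epwih pheu
Hunk 4: at line 1 remove [hhe] add [pryf] -> 6 lines: wkrr rfqk pryf rklf epwih pheu
Hunk 5: at line 1 remove [pryf] add [tkxo,kyq] -> 7 lines: wkrr rfqk tkxo kyq rklf epwih pheu
Hunk 6: at line 1 remove [tkxo,kyq] add [wjxk] -> 6 lines: wkrr rfqk wjxk rklf epwih pheu
Final line count: 6

Answer: 6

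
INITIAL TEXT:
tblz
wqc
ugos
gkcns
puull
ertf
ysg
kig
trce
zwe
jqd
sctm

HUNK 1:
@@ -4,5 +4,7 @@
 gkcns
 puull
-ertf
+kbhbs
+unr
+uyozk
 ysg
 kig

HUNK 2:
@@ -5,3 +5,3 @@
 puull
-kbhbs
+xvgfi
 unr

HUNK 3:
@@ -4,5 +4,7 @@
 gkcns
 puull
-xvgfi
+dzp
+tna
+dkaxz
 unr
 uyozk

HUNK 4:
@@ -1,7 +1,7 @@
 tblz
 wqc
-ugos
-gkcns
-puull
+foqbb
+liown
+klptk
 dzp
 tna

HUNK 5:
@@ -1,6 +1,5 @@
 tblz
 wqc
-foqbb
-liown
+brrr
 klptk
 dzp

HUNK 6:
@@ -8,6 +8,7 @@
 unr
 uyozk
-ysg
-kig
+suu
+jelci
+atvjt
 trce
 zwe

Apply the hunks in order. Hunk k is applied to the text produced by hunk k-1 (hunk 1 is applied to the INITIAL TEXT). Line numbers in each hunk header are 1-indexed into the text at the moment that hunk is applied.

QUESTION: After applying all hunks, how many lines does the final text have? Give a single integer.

Answer: 16

Derivation:
Hunk 1: at line 4 remove [ertf] add [kbhbs,unr,uyozk] -> 14 lines: tblz wqc ugos gkcns puull kbhbs unr uyozk ysg kig trce zwe jqd sctm
Hunk 2: at line 5 remove [kbhbs] add [xvgfi] -> 14 lines: tblz wqc ugos gkcns puull xvgfi unr uyozk ysg kig trce zwe jqd sctm
Hunk 3: at line 4 remove [xvgfi] add [dzp,tna,dkaxz] -> 16 lines: tblz wqc ugos gkcns puull dzp tna dkaxz unr uyozk ysg kig trce zwe jqd sctm
Hunk 4: at line 1 remove [ugos,gkcns,puull] add [foqbb,liown,klptk] -> 16 lines: tblz wqc foqbb liown klptk dzp tna dkaxz unr uyozk ysg kig trce zwe jqd sctm
Hunk 5: at line 1 remove [foqbb,liown] add [brrr] -> 15 lines: tblz wqc brrr klptk dzp tna dkaxz unr uyozk ysg kig trce zwe jqd sctm
Hunk 6: at line 8 remove [ysg,kig] add [suu,jelci,atvjt] -> 16 lines: tblz wqc brrr klptk dzp tna dkaxz unr uyozk suu jelci atvjt trce zwe jqd sctm
Final line count: 16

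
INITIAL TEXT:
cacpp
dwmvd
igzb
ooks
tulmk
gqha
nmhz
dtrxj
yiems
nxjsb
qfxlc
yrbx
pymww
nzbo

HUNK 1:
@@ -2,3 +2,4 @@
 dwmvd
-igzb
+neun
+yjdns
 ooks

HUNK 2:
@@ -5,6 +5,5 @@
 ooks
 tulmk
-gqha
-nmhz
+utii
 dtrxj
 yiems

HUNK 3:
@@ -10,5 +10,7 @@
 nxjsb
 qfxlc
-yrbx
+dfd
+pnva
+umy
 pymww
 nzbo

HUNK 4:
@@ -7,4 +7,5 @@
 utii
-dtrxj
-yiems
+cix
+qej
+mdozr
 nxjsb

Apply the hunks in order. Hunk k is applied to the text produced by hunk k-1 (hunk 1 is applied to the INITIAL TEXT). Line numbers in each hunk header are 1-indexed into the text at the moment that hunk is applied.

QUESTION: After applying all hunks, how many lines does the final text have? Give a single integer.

Hunk 1: at line 2 remove [igzb] add [neun,yjdns] -> 15 lines: cacpp dwmvd neun yjdns ooks tulmk gqha nmhz dtrxj yiems nxjsb qfxlc yrbx pymww nzbo
Hunk 2: at line 5 remove [gqha,nmhz] add [utii] -> 14 lines: cacpp dwmvd neun yjdns ooks tulmk utii dtrxj yiems nxjsb qfxlc yrbx pymww nzbo
Hunk 3: at line 10 remove [yrbx] add [dfd,pnva,umy] -> 16 lines: cacpp dwmvd neun yjdns ooks tulmk utii dtrxj yiems nxjsb qfxlc dfd pnva umy pymww nzbo
Hunk 4: at line 7 remove [dtrxj,yiems] add [cix,qej,mdozr] -> 17 lines: cacpp dwmvd neun yjdns ooks tulmk utii cix qej mdozr nxjsb qfxlc dfd pnva umy pymww nzbo
Final line count: 17

Answer: 17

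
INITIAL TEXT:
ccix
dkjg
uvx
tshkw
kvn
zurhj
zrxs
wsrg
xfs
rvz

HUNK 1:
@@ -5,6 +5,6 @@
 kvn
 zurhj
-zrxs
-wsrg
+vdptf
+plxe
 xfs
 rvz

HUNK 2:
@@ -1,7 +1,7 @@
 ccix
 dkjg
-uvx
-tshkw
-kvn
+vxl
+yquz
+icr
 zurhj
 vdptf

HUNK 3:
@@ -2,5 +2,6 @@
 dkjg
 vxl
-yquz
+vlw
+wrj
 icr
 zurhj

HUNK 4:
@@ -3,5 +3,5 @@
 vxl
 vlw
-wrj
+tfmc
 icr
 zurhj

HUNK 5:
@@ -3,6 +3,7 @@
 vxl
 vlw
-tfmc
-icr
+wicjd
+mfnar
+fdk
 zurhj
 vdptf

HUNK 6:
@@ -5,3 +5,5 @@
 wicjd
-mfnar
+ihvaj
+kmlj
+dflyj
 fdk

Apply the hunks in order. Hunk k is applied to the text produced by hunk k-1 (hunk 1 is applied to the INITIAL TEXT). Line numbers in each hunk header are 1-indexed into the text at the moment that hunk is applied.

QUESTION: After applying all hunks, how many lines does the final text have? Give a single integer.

Answer: 14

Derivation:
Hunk 1: at line 5 remove [zrxs,wsrg] add [vdptf,plxe] -> 10 lines: ccix dkjg uvx tshkw kvn zurhj vdptf plxe xfs rvz
Hunk 2: at line 1 remove [uvx,tshkw,kvn] add [vxl,yquz,icr] -> 10 lines: ccix dkjg vxl yquz icr zurhj vdptf plxe xfs rvz
Hunk 3: at line 2 remove [yquz] add [vlw,wrj] -> 11 lines: ccix dkjg vxl vlw wrj icr zurhj vdptf plxe xfs rvz
Hunk 4: at line 3 remove [wrj] add [tfmc] -> 11 lines: ccix dkjg vxl vlw tfmc icr zurhj vdptf plxe xfs rvz
Hunk 5: at line 3 remove [tfmc,icr] add [wicjd,mfnar,fdk] -> 12 lines: ccix dkjg vxl vlw wicjd mfnar fdk zurhj vdptf plxe xfs rvz
Hunk 6: at line 5 remove [mfnar] add [ihvaj,kmlj,dflyj] -> 14 lines: ccix dkjg vxl vlw wicjd ihvaj kmlj dflyj fdk zurhj vdptf plxe xfs rvz
Final line count: 14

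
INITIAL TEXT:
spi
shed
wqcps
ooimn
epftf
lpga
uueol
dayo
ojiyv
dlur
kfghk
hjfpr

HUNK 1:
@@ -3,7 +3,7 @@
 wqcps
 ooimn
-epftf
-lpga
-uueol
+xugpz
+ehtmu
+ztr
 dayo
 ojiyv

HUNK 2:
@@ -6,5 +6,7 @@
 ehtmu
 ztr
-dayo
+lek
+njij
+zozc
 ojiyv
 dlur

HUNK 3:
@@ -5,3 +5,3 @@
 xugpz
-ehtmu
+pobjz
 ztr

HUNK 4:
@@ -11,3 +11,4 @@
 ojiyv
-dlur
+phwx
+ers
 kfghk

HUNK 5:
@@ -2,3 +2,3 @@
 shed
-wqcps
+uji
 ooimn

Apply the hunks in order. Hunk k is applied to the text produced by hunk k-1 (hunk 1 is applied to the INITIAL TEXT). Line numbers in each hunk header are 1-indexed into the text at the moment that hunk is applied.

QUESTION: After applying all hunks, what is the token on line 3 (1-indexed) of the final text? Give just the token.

Answer: uji

Derivation:
Hunk 1: at line 3 remove [epftf,lpga,uueol] add [xugpz,ehtmu,ztr] -> 12 lines: spi shed wqcps ooimn xugpz ehtmu ztr dayo ojiyv dlur kfghk hjfpr
Hunk 2: at line 6 remove [dayo] add [lek,njij,zozc] -> 14 lines: spi shed wqcps ooimn xugpz ehtmu ztr lek njij zozc ojiyv dlur kfghk hjfpr
Hunk 3: at line 5 remove [ehtmu] add [pobjz] -> 14 lines: spi shed wqcps ooimn xugpz pobjz ztr lek njij zozc ojiyv dlur kfghk hjfpr
Hunk 4: at line 11 remove [dlur] add [phwx,ers] -> 15 lines: spi shed wqcps ooimn xugpz pobjz ztr lek njij zozc ojiyv phwx ers kfghk hjfpr
Hunk 5: at line 2 remove [wqcps] add [uji] -> 15 lines: spi shed uji ooimn xugpz pobjz ztr lek njij zozc ojiyv phwx ers kfghk hjfpr
Final line 3: uji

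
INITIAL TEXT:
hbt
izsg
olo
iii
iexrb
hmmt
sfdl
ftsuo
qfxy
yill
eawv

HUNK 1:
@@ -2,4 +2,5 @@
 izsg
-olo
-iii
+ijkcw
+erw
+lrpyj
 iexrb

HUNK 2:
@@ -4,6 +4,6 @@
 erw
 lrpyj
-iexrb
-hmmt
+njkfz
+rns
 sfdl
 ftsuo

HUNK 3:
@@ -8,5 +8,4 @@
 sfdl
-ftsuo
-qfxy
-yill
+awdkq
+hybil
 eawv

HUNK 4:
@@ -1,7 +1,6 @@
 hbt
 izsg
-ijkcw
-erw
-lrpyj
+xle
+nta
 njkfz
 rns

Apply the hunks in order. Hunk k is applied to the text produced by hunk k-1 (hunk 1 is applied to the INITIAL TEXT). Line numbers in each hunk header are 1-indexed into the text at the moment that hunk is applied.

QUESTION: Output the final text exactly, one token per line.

Hunk 1: at line 2 remove [olo,iii] add [ijkcw,erw,lrpyj] -> 12 lines: hbt izsg ijkcw erw lrpyj iexrb hmmt sfdl ftsuo qfxy yill eawv
Hunk 2: at line 4 remove [iexrb,hmmt] add [njkfz,rns] -> 12 lines: hbt izsg ijkcw erw lrpyj njkfz rns sfdl ftsuo qfxy yill eawv
Hunk 3: at line 8 remove [ftsuo,qfxy,yill] add [awdkq,hybil] -> 11 lines: hbt izsg ijkcw erw lrpyj njkfz rns sfdl awdkq hybil eawv
Hunk 4: at line 1 remove [ijkcw,erw,lrpyj] add [xle,nta] -> 10 lines: hbt izsg xle nta njkfz rns sfdl awdkq hybil eawv

Answer: hbt
izsg
xle
nta
njkfz
rns
sfdl
awdkq
hybil
eawv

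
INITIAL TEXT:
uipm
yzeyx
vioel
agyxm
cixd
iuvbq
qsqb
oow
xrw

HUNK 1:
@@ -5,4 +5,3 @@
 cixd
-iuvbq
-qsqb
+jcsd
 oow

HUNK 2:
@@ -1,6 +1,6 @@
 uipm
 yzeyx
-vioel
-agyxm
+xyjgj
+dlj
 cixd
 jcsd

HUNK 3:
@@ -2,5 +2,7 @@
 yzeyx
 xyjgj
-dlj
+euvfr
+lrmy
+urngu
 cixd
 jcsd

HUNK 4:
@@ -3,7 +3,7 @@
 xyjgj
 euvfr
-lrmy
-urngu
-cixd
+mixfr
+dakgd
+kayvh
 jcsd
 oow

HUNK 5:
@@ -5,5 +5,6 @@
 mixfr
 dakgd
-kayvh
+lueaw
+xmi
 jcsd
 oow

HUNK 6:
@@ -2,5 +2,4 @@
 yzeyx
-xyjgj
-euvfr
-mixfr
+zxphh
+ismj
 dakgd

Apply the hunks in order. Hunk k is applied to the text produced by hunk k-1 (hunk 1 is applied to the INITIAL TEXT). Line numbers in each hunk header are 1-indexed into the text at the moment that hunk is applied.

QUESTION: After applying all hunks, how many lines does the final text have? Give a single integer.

Answer: 10

Derivation:
Hunk 1: at line 5 remove [iuvbq,qsqb] add [jcsd] -> 8 lines: uipm yzeyx vioel agyxm cixd jcsd oow xrw
Hunk 2: at line 1 remove [vioel,agyxm] add [xyjgj,dlj] -> 8 lines: uipm yzeyx xyjgj dlj cixd jcsd oow xrw
Hunk 3: at line 2 remove [dlj] add [euvfr,lrmy,urngu] -> 10 lines: uipm yzeyx xyjgj euvfr lrmy urngu cixd jcsd oow xrw
Hunk 4: at line 3 remove [lrmy,urngu,cixd] add [mixfr,dakgd,kayvh] -> 10 lines: uipm yzeyx xyjgj euvfr mixfr dakgd kayvh jcsd oow xrw
Hunk 5: at line 5 remove [kayvh] add [lueaw,xmi] -> 11 lines: uipm yzeyx xyjgj euvfr mixfr dakgd lueaw xmi jcsd oow xrw
Hunk 6: at line 2 remove [xyjgj,euvfr,mixfr] add [zxphh,ismj] -> 10 lines: uipm yzeyx zxphh ismj dakgd lueaw xmi jcsd oow xrw
Final line count: 10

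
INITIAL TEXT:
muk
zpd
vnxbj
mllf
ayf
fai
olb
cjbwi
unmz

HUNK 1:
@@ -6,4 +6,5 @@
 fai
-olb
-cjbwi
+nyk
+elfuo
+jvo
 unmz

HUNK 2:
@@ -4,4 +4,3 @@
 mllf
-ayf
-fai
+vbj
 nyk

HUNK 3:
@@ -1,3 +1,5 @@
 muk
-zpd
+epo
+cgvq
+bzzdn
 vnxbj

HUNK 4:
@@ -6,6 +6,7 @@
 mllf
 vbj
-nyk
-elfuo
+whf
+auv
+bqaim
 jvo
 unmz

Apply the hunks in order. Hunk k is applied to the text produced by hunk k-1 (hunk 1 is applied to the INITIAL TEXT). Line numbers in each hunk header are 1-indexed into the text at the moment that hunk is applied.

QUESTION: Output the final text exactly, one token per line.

Answer: muk
epo
cgvq
bzzdn
vnxbj
mllf
vbj
whf
auv
bqaim
jvo
unmz

Derivation:
Hunk 1: at line 6 remove [olb,cjbwi] add [nyk,elfuo,jvo] -> 10 lines: muk zpd vnxbj mllf ayf fai nyk elfuo jvo unmz
Hunk 2: at line 4 remove [ayf,fai] add [vbj] -> 9 lines: muk zpd vnxbj mllf vbj nyk elfuo jvo unmz
Hunk 3: at line 1 remove [zpd] add [epo,cgvq,bzzdn] -> 11 lines: muk epo cgvq bzzdn vnxbj mllf vbj nyk elfuo jvo unmz
Hunk 4: at line 6 remove [nyk,elfuo] add [whf,auv,bqaim] -> 12 lines: muk epo cgvq bzzdn vnxbj mllf vbj whf auv bqaim jvo unmz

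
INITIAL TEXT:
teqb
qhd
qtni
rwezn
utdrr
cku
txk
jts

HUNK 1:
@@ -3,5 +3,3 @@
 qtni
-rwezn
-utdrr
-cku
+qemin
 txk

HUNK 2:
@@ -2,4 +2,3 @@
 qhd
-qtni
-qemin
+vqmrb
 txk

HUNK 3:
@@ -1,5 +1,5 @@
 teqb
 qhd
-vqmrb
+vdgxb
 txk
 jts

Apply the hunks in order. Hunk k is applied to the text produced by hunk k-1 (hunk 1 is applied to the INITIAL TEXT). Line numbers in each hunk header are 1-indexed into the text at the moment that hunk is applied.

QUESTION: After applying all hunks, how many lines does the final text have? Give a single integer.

Answer: 5

Derivation:
Hunk 1: at line 3 remove [rwezn,utdrr,cku] add [qemin] -> 6 lines: teqb qhd qtni qemin txk jts
Hunk 2: at line 2 remove [qtni,qemin] add [vqmrb] -> 5 lines: teqb qhd vqmrb txk jts
Hunk 3: at line 1 remove [vqmrb] add [vdgxb] -> 5 lines: teqb qhd vdgxb txk jts
Final line count: 5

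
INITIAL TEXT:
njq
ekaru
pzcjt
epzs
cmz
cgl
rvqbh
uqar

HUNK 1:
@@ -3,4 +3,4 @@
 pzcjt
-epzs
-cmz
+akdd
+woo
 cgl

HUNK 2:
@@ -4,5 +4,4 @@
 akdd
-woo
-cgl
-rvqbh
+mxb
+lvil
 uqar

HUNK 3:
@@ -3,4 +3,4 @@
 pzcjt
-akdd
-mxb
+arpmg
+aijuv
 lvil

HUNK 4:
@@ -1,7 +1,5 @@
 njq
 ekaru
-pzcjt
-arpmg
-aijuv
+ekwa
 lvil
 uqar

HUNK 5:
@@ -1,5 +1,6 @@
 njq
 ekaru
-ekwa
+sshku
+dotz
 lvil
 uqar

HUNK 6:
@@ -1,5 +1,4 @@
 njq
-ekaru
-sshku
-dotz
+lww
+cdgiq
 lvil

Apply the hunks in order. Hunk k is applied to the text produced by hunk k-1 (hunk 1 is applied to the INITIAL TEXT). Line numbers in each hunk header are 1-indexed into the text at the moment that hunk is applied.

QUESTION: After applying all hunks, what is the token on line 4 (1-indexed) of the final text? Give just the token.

Answer: lvil

Derivation:
Hunk 1: at line 3 remove [epzs,cmz] add [akdd,woo] -> 8 lines: njq ekaru pzcjt akdd woo cgl rvqbh uqar
Hunk 2: at line 4 remove [woo,cgl,rvqbh] add [mxb,lvil] -> 7 lines: njq ekaru pzcjt akdd mxb lvil uqar
Hunk 3: at line 3 remove [akdd,mxb] add [arpmg,aijuv] -> 7 lines: njq ekaru pzcjt arpmg aijuv lvil uqar
Hunk 4: at line 1 remove [pzcjt,arpmg,aijuv] add [ekwa] -> 5 lines: njq ekaru ekwa lvil uqar
Hunk 5: at line 1 remove [ekwa] add [sshku,dotz] -> 6 lines: njq ekaru sshku dotz lvil uqar
Hunk 6: at line 1 remove [ekaru,sshku,dotz] add [lww,cdgiq] -> 5 lines: njq lww cdgiq lvil uqar
Final line 4: lvil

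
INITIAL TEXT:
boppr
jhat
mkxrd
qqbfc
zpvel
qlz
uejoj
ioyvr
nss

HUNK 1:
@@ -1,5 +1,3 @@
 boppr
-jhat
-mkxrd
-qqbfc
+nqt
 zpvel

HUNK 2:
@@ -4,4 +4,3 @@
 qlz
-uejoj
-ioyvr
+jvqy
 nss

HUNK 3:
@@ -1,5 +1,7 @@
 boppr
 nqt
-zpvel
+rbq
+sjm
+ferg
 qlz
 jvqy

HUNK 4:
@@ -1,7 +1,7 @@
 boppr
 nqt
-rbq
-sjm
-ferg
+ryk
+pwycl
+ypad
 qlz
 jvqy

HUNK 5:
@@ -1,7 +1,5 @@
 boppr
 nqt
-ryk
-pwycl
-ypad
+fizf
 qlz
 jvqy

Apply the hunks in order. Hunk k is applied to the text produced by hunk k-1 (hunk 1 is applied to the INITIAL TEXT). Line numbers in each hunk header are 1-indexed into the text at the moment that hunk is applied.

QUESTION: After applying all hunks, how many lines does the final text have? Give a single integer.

Answer: 6

Derivation:
Hunk 1: at line 1 remove [jhat,mkxrd,qqbfc] add [nqt] -> 7 lines: boppr nqt zpvel qlz uejoj ioyvr nss
Hunk 2: at line 4 remove [uejoj,ioyvr] add [jvqy] -> 6 lines: boppr nqt zpvel qlz jvqy nss
Hunk 3: at line 1 remove [zpvel] add [rbq,sjm,ferg] -> 8 lines: boppr nqt rbq sjm ferg qlz jvqy nss
Hunk 4: at line 1 remove [rbq,sjm,ferg] add [ryk,pwycl,ypad] -> 8 lines: boppr nqt ryk pwycl ypad qlz jvqy nss
Hunk 5: at line 1 remove [ryk,pwycl,ypad] add [fizf] -> 6 lines: boppr nqt fizf qlz jvqy nss
Final line count: 6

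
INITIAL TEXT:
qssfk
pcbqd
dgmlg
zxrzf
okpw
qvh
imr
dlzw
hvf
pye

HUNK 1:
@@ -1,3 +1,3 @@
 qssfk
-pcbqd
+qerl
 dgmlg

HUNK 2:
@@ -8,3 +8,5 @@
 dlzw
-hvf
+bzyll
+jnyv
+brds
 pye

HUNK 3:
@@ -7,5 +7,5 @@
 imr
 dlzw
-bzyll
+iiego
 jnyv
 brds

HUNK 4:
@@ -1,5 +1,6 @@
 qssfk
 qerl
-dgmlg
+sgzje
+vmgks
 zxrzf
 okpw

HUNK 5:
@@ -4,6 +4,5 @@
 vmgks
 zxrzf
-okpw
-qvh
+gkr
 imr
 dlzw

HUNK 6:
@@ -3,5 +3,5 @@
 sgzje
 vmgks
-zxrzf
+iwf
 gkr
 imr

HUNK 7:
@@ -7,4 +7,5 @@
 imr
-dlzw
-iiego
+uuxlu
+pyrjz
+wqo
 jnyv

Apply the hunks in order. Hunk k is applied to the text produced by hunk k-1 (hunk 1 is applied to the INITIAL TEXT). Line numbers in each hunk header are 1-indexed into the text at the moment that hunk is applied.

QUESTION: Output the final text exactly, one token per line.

Answer: qssfk
qerl
sgzje
vmgks
iwf
gkr
imr
uuxlu
pyrjz
wqo
jnyv
brds
pye

Derivation:
Hunk 1: at line 1 remove [pcbqd] add [qerl] -> 10 lines: qssfk qerl dgmlg zxrzf okpw qvh imr dlzw hvf pye
Hunk 2: at line 8 remove [hvf] add [bzyll,jnyv,brds] -> 12 lines: qssfk qerl dgmlg zxrzf okpw qvh imr dlzw bzyll jnyv brds pye
Hunk 3: at line 7 remove [bzyll] add [iiego] -> 12 lines: qssfk qerl dgmlg zxrzf okpw qvh imr dlzw iiego jnyv brds pye
Hunk 4: at line 1 remove [dgmlg] add [sgzje,vmgks] -> 13 lines: qssfk qerl sgzje vmgks zxrzf okpw qvh imr dlzw iiego jnyv brds pye
Hunk 5: at line 4 remove [okpw,qvh] add [gkr] -> 12 lines: qssfk qerl sgzje vmgks zxrzf gkr imr dlzw iiego jnyv brds pye
Hunk 6: at line 3 remove [zxrzf] add [iwf] -> 12 lines: qssfk qerl sgzje vmgks iwf gkr imr dlzw iiego jnyv brds pye
Hunk 7: at line 7 remove [dlzw,iiego] add [uuxlu,pyrjz,wqo] -> 13 lines: qssfk qerl sgzje vmgks iwf gkr imr uuxlu pyrjz wqo jnyv brds pye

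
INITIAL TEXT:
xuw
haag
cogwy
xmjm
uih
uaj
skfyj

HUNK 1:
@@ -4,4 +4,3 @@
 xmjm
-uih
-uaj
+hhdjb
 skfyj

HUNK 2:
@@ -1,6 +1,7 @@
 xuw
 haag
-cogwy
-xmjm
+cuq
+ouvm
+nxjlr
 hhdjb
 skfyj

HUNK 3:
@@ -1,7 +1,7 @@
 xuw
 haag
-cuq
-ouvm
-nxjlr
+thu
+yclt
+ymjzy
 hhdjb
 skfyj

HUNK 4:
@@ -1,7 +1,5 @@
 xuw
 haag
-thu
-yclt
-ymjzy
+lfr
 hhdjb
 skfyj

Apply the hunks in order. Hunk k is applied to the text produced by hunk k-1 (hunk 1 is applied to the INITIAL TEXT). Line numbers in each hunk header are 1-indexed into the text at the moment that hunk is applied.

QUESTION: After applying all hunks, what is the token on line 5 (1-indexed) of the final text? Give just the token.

Answer: skfyj

Derivation:
Hunk 1: at line 4 remove [uih,uaj] add [hhdjb] -> 6 lines: xuw haag cogwy xmjm hhdjb skfyj
Hunk 2: at line 1 remove [cogwy,xmjm] add [cuq,ouvm,nxjlr] -> 7 lines: xuw haag cuq ouvm nxjlr hhdjb skfyj
Hunk 3: at line 1 remove [cuq,ouvm,nxjlr] add [thu,yclt,ymjzy] -> 7 lines: xuw haag thu yclt ymjzy hhdjb skfyj
Hunk 4: at line 1 remove [thu,yclt,ymjzy] add [lfr] -> 5 lines: xuw haag lfr hhdjb skfyj
Final line 5: skfyj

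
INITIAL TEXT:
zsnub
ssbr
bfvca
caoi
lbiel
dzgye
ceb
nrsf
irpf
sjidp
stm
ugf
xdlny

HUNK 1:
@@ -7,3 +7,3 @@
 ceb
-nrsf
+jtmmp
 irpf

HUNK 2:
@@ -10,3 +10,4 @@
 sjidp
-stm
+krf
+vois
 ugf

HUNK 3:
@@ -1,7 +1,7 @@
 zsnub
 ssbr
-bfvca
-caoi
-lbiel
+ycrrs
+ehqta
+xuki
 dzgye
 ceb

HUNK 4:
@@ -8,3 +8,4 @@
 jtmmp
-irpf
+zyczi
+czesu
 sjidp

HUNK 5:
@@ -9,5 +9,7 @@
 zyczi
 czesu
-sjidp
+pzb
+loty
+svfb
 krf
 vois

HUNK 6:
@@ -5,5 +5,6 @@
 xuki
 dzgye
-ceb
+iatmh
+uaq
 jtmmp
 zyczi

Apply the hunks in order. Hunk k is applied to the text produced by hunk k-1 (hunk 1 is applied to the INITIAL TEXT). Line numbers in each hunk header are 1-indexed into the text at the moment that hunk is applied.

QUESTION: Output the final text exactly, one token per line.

Answer: zsnub
ssbr
ycrrs
ehqta
xuki
dzgye
iatmh
uaq
jtmmp
zyczi
czesu
pzb
loty
svfb
krf
vois
ugf
xdlny

Derivation:
Hunk 1: at line 7 remove [nrsf] add [jtmmp] -> 13 lines: zsnub ssbr bfvca caoi lbiel dzgye ceb jtmmp irpf sjidp stm ugf xdlny
Hunk 2: at line 10 remove [stm] add [krf,vois] -> 14 lines: zsnub ssbr bfvca caoi lbiel dzgye ceb jtmmp irpf sjidp krf vois ugf xdlny
Hunk 3: at line 1 remove [bfvca,caoi,lbiel] add [ycrrs,ehqta,xuki] -> 14 lines: zsnub ssbr ycrrs ehqta xuki dzgye ceb jtmmp irpf sjidp krf vois ugf xdlny
Hunk 4: at line 8 remove [irpf] add [zyczi,czesu] -> 15 lines: zsnub ssbr ycrrs ehqta xuki dzgye ceb jtmmp zyczi czesu sjidp krf vois ugf xdlny
Hunk 5: at line 9 remove [sjidp] add [pzb,loty,svfb] -> 17 lines: zsnub ssbr ycrrs ehqta xuki dzgye ceb jtmmp zyczi czesu pzb loty svfb krf vois ugf xdlny
Hunk 6: at line 5 remove [ceb] add [iatmh,uaq] -> 18 lines: zsnub ssbr ycrrs ehqta xuki dzgye iatmh uaq jtmmp zyczi czesu pzb loty svfb krf vois ugf xdlny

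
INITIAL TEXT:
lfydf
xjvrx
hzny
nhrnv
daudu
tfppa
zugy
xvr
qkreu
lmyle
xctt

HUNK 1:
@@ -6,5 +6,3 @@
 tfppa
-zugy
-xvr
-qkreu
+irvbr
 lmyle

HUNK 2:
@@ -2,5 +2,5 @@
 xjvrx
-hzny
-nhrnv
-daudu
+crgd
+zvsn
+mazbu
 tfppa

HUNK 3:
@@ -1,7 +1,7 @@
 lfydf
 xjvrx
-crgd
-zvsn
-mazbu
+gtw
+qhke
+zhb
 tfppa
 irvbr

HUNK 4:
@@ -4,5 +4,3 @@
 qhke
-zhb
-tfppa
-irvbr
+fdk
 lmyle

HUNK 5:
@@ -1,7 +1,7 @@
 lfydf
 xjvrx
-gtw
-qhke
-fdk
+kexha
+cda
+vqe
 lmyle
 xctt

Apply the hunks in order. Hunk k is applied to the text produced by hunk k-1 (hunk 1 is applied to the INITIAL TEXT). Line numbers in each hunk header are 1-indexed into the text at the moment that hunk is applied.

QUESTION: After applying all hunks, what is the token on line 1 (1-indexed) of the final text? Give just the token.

Hunk 1: at line 6 remove [zugy,xvr,qkreu] add [irvbr] -> 9 lines: lfydf xjvrx hzny nhrnv daudu tfppa irvbr lmyle xctt
Hunk 2: at line 2 remove [hzny,nhrnv,daudu] add [crgd,zvsn,mazbu] -> 9 lines: lfydf xjvrx crgd zvsn mazbu tfppa irvbr lmyle xctt
Hunk 3: at line 1 remove [crgd,zvsn,mazbu] add [gtw,qhke,zhb] -> 9 lines: lfydf xjvrx gtw qhke zhb tfppa irvbr lmyle xctt
Hunk 4: at line 4 remove [zhb,tfppa,irvbr] add [fdk] -> 7 lines: lfydf xjvrx gtw qhke fdk lmyle xctt
Hunk 5: at line 1 remove [gtw,qhke,fdk] add [kexha,cda,vqe] -> 7 lines: lfydf xjvrx kexha cda vqe lmyle xctt
Final line 1: lfydf

Answer: lfydf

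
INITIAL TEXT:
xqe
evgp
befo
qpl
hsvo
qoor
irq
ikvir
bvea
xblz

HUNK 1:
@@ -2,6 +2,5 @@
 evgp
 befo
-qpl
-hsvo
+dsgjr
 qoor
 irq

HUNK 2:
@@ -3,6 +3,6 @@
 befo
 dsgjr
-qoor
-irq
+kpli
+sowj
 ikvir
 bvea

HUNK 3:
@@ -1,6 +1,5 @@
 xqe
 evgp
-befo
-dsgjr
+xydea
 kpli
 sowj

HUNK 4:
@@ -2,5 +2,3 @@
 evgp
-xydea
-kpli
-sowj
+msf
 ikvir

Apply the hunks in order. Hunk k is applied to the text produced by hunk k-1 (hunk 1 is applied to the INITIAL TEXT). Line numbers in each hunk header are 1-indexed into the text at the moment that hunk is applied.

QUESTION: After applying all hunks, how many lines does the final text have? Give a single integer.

Answer: 6

Derivation:
Hunk 1: at line 2 remove [qpl,hsvo] add [dsgjr] -> 9 lines: xqe evgp befo dsgjr qoor irq ikvir bvea xblz
Hunk 2: at line 3 remove [qoor,irq] add [kpli,sowj] -> 9 lines: xqe evgp befo dsgjr kpli sowj ikvir bvea xblz
Hunk 3: at line 1 remove [befo,dsgjr] add [xydea] -> 8 lines: xqe evgp xydea kpli sowj ikvir bvea xblz
Hunk 4: at line 2 remove [xydea,kpli,sowj] add [msf] -> 6 lines: xqe evgp msf ikvir bvea xblz
Final line count: 6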